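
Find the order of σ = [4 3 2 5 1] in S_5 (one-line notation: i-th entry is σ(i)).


Cycle decomposition: (1 4 5) (2 3)
Cycle lengths: 3, 2
Order = lcm(3, 2) = 6

ord(σ) = 6


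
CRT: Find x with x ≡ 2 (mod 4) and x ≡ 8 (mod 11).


m₁ = 4, m₂ = 11, gcd = 1, so CRT applies. M = m₁·m₂ = 44
Let M₁ = M/m₁ = 11, M₂ = M/m₂ = 4
Find y₁ ≡ M₁⁻¹ (mod m₁): 11⁻¹ ≡ 3 (mod 4)
Find y₂ ≡ M₂⁻¹ (mod m₂): 4⁻¹ ≡ 3 (mod 11)
x = a₁·M₁·y₁ + a₂·M₂·y₂ = 2·11·3 + 8·4·3 = 162
Reduce mod 44: x ≡ 30
Check: 30 mod 4 = 2 ✓, 30 mod 11 = 8 ✓

x ≡ 30 (mod 44)


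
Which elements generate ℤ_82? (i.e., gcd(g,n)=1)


g generates ℤ_n iff gcd(g,n) = 1
Prime factors of 82: 2, 41
Generators are g ∈ {1,...,81} not divisible by any of these primes.
Generators: {1, 3, 5, 7, 9, 11, 13, 15, 17, 19, 21, 23, 25, 27, 29, 31, 33, 35, 37, 39, 43, 45, 47, 49, 51, 53, 55, 57, 59, 61, 63, 65, 67, 69, 71, 73, 75, 77, 79, 81}
Number of generators = φ(82) = 40

Generators of ℤ_82 = {1, 3, 5, 7, 9, 11, 13, 15, 17, 19, 21, 23, 25, 27, 29, 31, 33, 35, 37, 39, 43, 45, 47, 49, 51, 53, 55, 57, 59, 61, 63, 65, 67, 69, 71, 73, 75, 77, 79, 81}


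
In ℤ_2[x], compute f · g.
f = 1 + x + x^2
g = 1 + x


Expand and collect like terms; reduce coefficients mod 2:
x^0: 1·1 = 1 ≡ 1 (mod 2)
x^1: 1·1 + 1·1 = 2 ≡ 0 (mod 2)
x^2: 1·1 + 1·1 = 2 ≡ 0 (mod 2)
x^3: 1·1 = 1 ≡ 1 (mod 2)
Result: 1 + x^3

f · g = 1 + x^3


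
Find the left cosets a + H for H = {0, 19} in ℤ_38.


H = {0, 19}, |H| = 2
Number of cosets = |G|/|H| = 38/2 = 19
0 + H = {0, 19}
1 + H = {1, 20}
2 + H = {2, 21}
3 + H = {3, 22}
4 + H = {4, 23}
5 + H = {5, 24}
6 + H = {6, 25}
7 + H = {7, 26}
8 + H = {8, 27}
9 + H = {9, 28}
10 + H = {10, 29}
11 + H = {11, 30}
12 + H = {12, 31}
13 + H = {13, 32}
14 + H = {14, 33}
15 + H = {15, 34}
16 + H = {16, 35}
17 + H = {17, 36}
18 + H = {18, 37}

Cosets: 0+H={0,19}; 1+H={1,20}; 2+H={2,21}; 3+H={3,22}; 4+H={4,23}; 5+H={5,24}; 6+H={6,25}; 7+H={7,26}; 8+H={8,27}; 9+H={9,28}; 10+H={10,29}; 11+H={11,30}; 12+H={12,31}; 13+H={13,32}; 14+H={14,33}; 15+H={15,34}; 16+H={16,35}; 17+H={17,36}; 18+H={18,37}


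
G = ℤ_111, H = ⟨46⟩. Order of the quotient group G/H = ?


|⟨46⟩| = n / gcd(46, 111) = 111 / 1 = 111
H is normal (ℤ_111 is abelian).
|G/H| = |G| / |H| = 111 / 111 = 1

|G/H| = 1


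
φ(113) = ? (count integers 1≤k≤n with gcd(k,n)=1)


Factor n: 113 = 113
φ(n) = n · ∏(1 - 1/p) over distinct primes p | n
φ(113) = 113 · (1 - 1/113) = 112

φ(113) = 112


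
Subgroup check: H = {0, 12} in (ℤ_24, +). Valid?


Subgroup test for H = {0, 12} in (ℤ_24, +):
(1) 0 ∈ H? Yes
(2) Closure: for all a,b ∈ H, (a+b) mod 24 ∈ H? Yes
(3) Inverses: for all a ∈ H, -a mod 24 ∈ H? Yes

Yes, H is a subgroup of ℤ_24


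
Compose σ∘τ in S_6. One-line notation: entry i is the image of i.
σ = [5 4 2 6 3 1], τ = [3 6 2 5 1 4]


σ∘τ: apply τ first, then σ
1 →τ 3 →σ 2
2 →τ 6 →σ 1
3 →τ 2 →σ 4
4 →τ 5 →σ 3
5 →τ 1 →σ 5
6 →τ 4 →σ 6

σ∘τ = [2 1 4 3 5 6]


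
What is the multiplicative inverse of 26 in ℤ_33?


Use the extended Euclidean algorithm to write 1 = 26·s + 33·t; then s mod 33 is the inverse.
Euclidean algorithm:
  26 = 0·33 + 26
  33 = 1·26 + 7
  26 = 3·7 + 5
  7 = 1·5 + 2
  5 = 2·2 + 1
  2 = 2·1 + 0
gcd(26,33) = 1
Back-substitution gives: 26·(14) + 33·(-11) = 1
So 26⁻¹ ≡ 14 ≡ 14 (mod 33)
Check: 26 × 14 = 364 ≡ 1 (mod 33) ✓

26⁻¹ ≡ 14 (mod 33)


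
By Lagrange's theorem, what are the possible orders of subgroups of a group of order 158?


Lagrange's theorem: |H| divides |G|
|G| = 158
Divisors of 158: 1, 2, 79, 158

Possible subgroup orders: {1, 2, 79, 158}


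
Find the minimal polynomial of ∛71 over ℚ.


∛71 satisfies x³ - 71 = 0, irreducible over ℚ (no rational root; 71 is not a perfect cube)

Minimal polynomial: x³ - 71


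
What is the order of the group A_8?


|A_n| = n!/2 (even permutations)
|A_8| = 8!/2 = 40320/2 = 20160

|A_8| = 20160


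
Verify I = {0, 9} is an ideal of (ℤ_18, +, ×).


Check ideal conditions for I = {0, 9} in ℤ_18:
(1) I is an additive subgroup? Yes
(2) For r ∈ ℤ_18 and a ∈ I: r·a ∈ I? Yes

Yes, I is an ideal of ℤ_18


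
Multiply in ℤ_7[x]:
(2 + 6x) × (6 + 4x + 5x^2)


Expand and collect like terms; reduce coefficients mod 7:
x^0: 2·6 = 12 ≡ 5 (mod 7)
x^1: 2·4 + 6·6 = 44 ≡ 2 (mod 7)
x^2: 2·5 + 6·4 = 34 ≡ 6 (mod 7)
x^3: 6·5 = 30 ≡ 2 (mod 7)
Result: 5 + 2x + 6x^2 + 2x^3

f · g = 5 + 2x + 6x^2 + 2x^3


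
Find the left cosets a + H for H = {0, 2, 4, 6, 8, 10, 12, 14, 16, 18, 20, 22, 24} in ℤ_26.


H = {0, 2, 4, 6, 8, 10, 12, 14, 16, 18, 20, 22, 24}, |H| = 13
Number of cosets = |G|/|H| = 26/13 = 2
0 + H = {0, 2, 4, 6, 8, 10, 12, 14, 16, 18, 20, 22, 24}
1 + H = {1, 3, 5, 7, 9, 11, 13, 15, 17, 19, 21, 23, 25}

Cosets: 0+H={0,2,4,6,8,10,12,14,16,18,20,22,24}; 1+H={1,3,5,7,9,11,13,15,17,19,21,23,25}


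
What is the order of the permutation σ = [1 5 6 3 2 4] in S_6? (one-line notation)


Cycle decomposition: (2 5) (3 6 4)
Cycle lengths: 2, 3
Order = lcm(2, 3) = 6

ord(σ) = 6


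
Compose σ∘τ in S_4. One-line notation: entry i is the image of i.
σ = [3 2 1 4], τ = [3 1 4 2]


σ∘τ: apply τ first, then σ
1 →τ 3 →σ 1
2 →τ 1 →σ 3
3 →τ 4 →σ 4
4 →τ 2 →σ 2

σ∘τ = [1 3 4 2]


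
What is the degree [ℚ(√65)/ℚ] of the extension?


√65 has minimal polynomial x² - 65 (irreducible over ℚ since 65 is squarefree)

[ℚ(√65)/ℚ] = 2


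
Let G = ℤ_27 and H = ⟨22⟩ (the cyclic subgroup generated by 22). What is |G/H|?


|⟨22⟩| = n / gcd(22, 27) = 27 / 1 = 27
H is normal (ℤ_27 is abelian).
|G/H| = |G| / |H| = 27 / 27 = 1

|G/H| = 1


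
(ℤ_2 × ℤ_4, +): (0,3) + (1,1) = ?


Operation: componentwise addition mod (2, 4)
(0,3) + (1,1) = ((a₁+b₁) mod 2, (a₂+b₂) mod 4) with a = (0,3), b = (1,1)

(0,3) + (1,1) = (1,0)


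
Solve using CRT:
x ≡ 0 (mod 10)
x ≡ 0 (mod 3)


m₁ = 10, m₂ = 3, gcd = 1, so CRT applies. M = m₁·m₂ = 30
Let M₁ = M/m₁ = 3, M₂ = M/m₂ = 10
Find y₁ ≡ M₁⁻¹ (mod m₁): 3⁻¹ ≡ 7 (mod 10)
Find y₂ ≡ M₂⁻¹ (mod m₂): 10⁻¹ ≡ 1 (mod 3)
x = a₁·M₁·y₁ + a₂·M₂·y₂ = 0·3·7 + 0·10·1 = 0
Reduce mod 30: x ≡ 0
Check: 0 mod 10 = 0 ✓, 0 mod 3 = 0 ✓

x ≡ 0 (mod 30)


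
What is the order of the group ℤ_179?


ℤ_n has n elements.

|ℤ_179| = 179


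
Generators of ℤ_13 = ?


g generates ℤ_n iff gcd(g,n) = 1
Checking each g ∈ {1,...,12}:
gcd(1,13) = 1
gcd(2,13) = 1
gcd(3,13) = 1
gcd(4,13) = 1
gcd(5,13) = 1
gcd(6,13) = 1
gcd(7,13) = 1
gcd(8,13) = 1
gcd(9,13) = 1
gcd(10,13) = 1
gcd(11,13) = 1
gcd(12,13) = 1
Generators: {1, 2, 3, 4, 5, 6, 7, 8, 9, 10, 11, 12}
Number of generators = φ(13) = 12

Generators of ℤ_13 = {1, 2, 3, 4, 5, 6, 7, 8, 9, 10, 11, 12}


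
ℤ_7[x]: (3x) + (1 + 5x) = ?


Add coefficients mod 7:
x^0: 0 + 1 = 1 (mod 7)
x^1: 3 + 5 = 1 (mod 7)
Result: 1 + x

f + g = 1 + x


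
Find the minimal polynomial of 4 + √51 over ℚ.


Let α = 4 + √51. Then α - 4 = √51, so (α - 4)² = 51, giving α² - 8α - 35 = 0. Degree 2 and α ∉ ℚ, so this is the minimal polynomial.

Minimal polynomial: x² - 8x - 35


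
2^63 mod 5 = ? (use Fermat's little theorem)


Fermat's little theorem: if p is prime and gcd(a,p)=1, then a^(p-1) ≡ 1 (mod p)
p = 5 is prime, gcd(2,5) = 1
Reduce exponent: 63 mod 4 = 3
So 2^63 ≡ 2^3 (mod 5)
2^3 mod 5 = 3

2^63 ≡ 3 (mod 5)


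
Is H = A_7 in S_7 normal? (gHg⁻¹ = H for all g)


H = A_7 in S_7
A_7 has index 2 in S_7, and every subgroup of index 2 is normal

Yes, normal subgroup


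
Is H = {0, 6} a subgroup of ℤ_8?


Subgroup test for H = {0, 6} in (ℤ_8, +):
(1) 0 ∈ H? Yes
(2) Closure: for all a,b ∈ H, (a+b) mod 8 ∈ H? No  [counterexample: 6 + 6 = 4 ∉ H]
(3) Inverses: for all a ∈ H, -a mod 8 ∈ H? No

No, H is not a subgroup of ℤ_8


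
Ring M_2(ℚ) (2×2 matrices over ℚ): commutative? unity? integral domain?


Matrix multiplication is non-commutative for n ≥ 2; the identity matrix I is the unity; singular matrices give zero divisors, so not an integral domain
Commutative: No
Integral domain: No
Has unity: Yes

M_2(ℚ) (2×2 matrices over ℚ): Commutative=No, Unity=Yes


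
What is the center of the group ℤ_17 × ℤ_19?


Z(G) = {g ∈ G | gx = xg for all x ∈ G}
Direct product of abelian groups is abelian, so Z(G) = G

Z(ℤ_17 × ℤ_19) = ℤ_17 × ℤ_19


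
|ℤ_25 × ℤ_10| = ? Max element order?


|ℤ_25 × ℤ_10| = 25 × 10 = 250
Max element order = lcm(25,10) = 50
Cyclic? No (gcd=5)

|ℤ_25×ℤ_10| = 250, max element order = 50


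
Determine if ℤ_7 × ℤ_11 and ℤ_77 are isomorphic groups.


Comparing ℤ_7 × ℤ_11 and ℤ_77:
gcd(7,11) = 1, so ℤ_7 × ℤ_11 ≅ ℤ_77 (CRT)

Yes, ℤ_7 × ℤ_11 ≅ ℤ_77


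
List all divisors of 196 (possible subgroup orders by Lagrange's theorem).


Lagrange's theorem: |H| divides |G|
|G| = 196
Divisors of 196: 1, 2, 4, 7, 14, 28, 49, 98, 196

Possible subgroup orders: {1, 2, 4, 7, 14, 28, 49, 98, 196}


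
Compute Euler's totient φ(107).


Factor n: 107 = 107
φ(n) = n · ∏(1 - 1/p) over distinct primes p | n
φ(107) = 107 · (1 - 1/107) = 106

φ(107) = 106


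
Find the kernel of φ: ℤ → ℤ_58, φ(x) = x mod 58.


Kernel = preimage of identity
ker(φ) = {x ∈ ℤ : x ≡ 0 (mod 58)} = 58ℤ = {0, ±58, ±116, ...}

ker(φ) = 58ℤ


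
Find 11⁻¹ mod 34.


Use the extended Euclidean algorithm to write 1 = 11·s + 34·t; then s mod 34 is the inverse.
Euclidean algorithm:
  11 = 0·34 + 11
  34 = 3·11 + 1
  11 = 11·1 + 0
gcd(11,34) = 1
Back-substitution gives: 11·(-3) + 34·(1) = 1
So 11⁻¹ ≡ -3 ≡ 31 (mod 34)
Check: 11 × 31 = 341 ≡ 1 (mod 34) ✓

11⁻¹ ≡ 31 (mod 34)


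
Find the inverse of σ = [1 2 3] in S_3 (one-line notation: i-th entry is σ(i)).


To find σ⁻¹, swap domain and range:
σ(1) = 1 → σ⁻¹(1) = 1
σ(2) = 2 → σ⁻¹(2) = 2
σ(3) = 3 → σ⁻¹(3) = 3

σ⁻¹ = [1 2 3]


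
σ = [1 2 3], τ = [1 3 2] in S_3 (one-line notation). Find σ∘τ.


σ∘τ: apply τ first, then σ
1 →τ 1 →σ 1
2 →τ 3 →σ 3
3 →τ 2 →σ 2

σ∘τ = [1 3 2]


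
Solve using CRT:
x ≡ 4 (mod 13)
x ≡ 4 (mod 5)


m₁ = 13, m₂ = 5, gcd = 1, so CRT applies. M = m₁·m₂ = 65
Let M₁ = M/m₁ = 5, M₂ = M/m₂ = 13
Find y₁ ≡ M₁⁻¹ (mod m₁): 5⁻¹ ≡ 8 (mod 13)
Find y₂ ≡ M₂⁻¹ (mod m₂): 13⁻¹ ≡ 2 (mod 5)
x = a₁·M₁·y₁ + a₂·M₂·y₂ = 4·5·8 + 4·13·2 = 264
Reduce mod 65: x ≡ 4
Check: 4 mod 13 = 4 ✓, 4 mod 5 = 4 ✓

x ≡ 4 (mod 65)


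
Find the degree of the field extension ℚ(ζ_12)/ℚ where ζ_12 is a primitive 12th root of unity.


[ℚ(ζ_n):ℚ] = deg Φ_n(x) = φ(n). Here φ(12) = 4

[ℚ(ζ_12)/ℚ where ζ_12 is a primitive 12th root of unity] = 4


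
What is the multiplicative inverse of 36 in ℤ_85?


Use the extended Euclidean algorithm to write 1 = 36·s + 85·t; then s mod 85 is the inverse.
Euclidean algorithm:
  36 = 0·85 + 36
  85 = 2·36 + 13
  36 = 2·13 + 10
  13 = 1·10 + 3
  10 = 3·3 + 1
  3 = 3·1 + 0
gcd(36,85) = 1
Back-substitution gives: 36·(26) + 85·(-11) = 1
So 36⁻¹ ≡ 26 ≡ 26 (mod 85)
Check: 36 × 26 = 936 ≡ 1 (mod 85) ✓

36⁻¹ ≡ 26 (mod 85)


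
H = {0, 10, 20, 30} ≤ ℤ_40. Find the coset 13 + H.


13 + H = {13 + h (mod 40) : h ∈ H}
13+0=13, 13+10=23, 13+20=33, 13+30=3
13 + H = {3, 13, 23, 33} = 3 + H

13 + H = {3, 13, 23, 33}


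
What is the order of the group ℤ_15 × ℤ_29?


|A × B| = |A| · |B|
|ℤ_15 × ℤ_29| = 15 × 29 = 435

|ℤ_15 × ℤ_29| = 435


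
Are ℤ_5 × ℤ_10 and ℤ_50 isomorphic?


Comparing ℤ_5 × ℤ_10 and ℤ_50:
gcd(5,10) = 5 ≠ 1. Max element order in ℤ_5×ℤ_10 is lcm(5,10) = 10 < 50, so it has no element of order 50

No, ℤ_5 × ℤ_10 ≇ ℤ_50


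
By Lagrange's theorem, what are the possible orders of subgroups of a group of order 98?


Lagrange's theorem: |H| divides |G|
|G| = 98
Divisors of 98: 1, 2, 7, 14, 49, 98

Possible subgroup orders: {1, 2, 7, 14, 49, 98}


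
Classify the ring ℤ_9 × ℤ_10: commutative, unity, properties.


Direct product ring; commutative with unity (1,1); but (1,0)·(0,1) = (0,0) gives zero divisors, so not an integral domain
Commutative: Yes
Integral domain: No
Has unity: Yes

ℤ_9 × ℤ_10: Commutative=Yes, Unity=Yes


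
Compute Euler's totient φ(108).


Factor n: 108 = 2^2 × 3^3
φ(n) = n · ∏(1 - 1/p) over distinct primes p | n
φ(108) = 108 · (1 - 1/2) · (1 - 1/3) = 36

φ(108) = 36


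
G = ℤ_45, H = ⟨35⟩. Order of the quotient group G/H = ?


|⟨35⟩| = n / gcd(35, 45) = 45 / 5 = 9
H is normal (ℤ_45 is abelian).
|G/H| = |G| / |H| = 45 / 9 = 5

|G/H| = 5


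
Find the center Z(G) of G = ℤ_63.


Z(G) = {g ∈ G | gx = xg for all x ∈ G}
ℤ_63 is abelian, so Z(G) = G

Z(ℤ_63) = ℤ_63


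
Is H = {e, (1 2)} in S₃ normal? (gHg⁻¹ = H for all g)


H = {e, (1 2)} in S₃
(1 3)(1 2)(1 3)⁻¹ = (2 3) ∉ {e, (1 2)}, so it is not normal

No, not a normal subgroup


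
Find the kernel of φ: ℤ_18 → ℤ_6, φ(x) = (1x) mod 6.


Kernel = preimage of identity
ker(φ) = {x ∈ ℤ_18 : 1x ≡ 0 (mod 6)}. Since 6 | 18, φ is well-defined. The kernel is the cyclic subgroup ⟨6⟩ of ℤ_18 (order 3), i.e. {0, 6, 12}

ker(φ) = {0, 6, 12}


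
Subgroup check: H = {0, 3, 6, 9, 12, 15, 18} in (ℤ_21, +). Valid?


Subgroup test for H = {0, 3, 6, 9, 12, 15, 18} in (ℤ_21, +):
(1) 0 ∈ H? Yes
(2) Closure: for all a,b ∈ H, (a+b) mod 21 ∈ H? Yes
(3) Inverses: for all a ∈ H, -a mod 21 ∈ H? Yes

Yes, H is a subgroup of ℤ_21


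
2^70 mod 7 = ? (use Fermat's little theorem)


Fermat's little theorem: if p is prime and gcd(a,p)=1, then a^(p-1) ≡ 1 (mod p)
p = 7 is prime, gcd(2,7) = 1
Reduce exponent: 70 mod 6 = 4
So 2^70 ≡ 2^4 (mod 7)
2^4 mod 7 = 2

2^70 ≡ 2 (mod 7)


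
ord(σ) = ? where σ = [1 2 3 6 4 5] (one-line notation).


Cycle decomposition: (4 6 5)
Cycle lengths: 3
Order = lcm(3) = 3

ord(σ) = 3


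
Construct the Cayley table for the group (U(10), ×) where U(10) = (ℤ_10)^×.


Elements: {1, 3, 7, 9}
Operation: multiplication mod 10
Entry (a, b) = (a × b) mod 10

Cayley table:
  | 1 | 3 | 7 | 9
1 | 1 | 3 | 7 | 9
3 | 3 | 9 | 1 | 7
7 | 7 | 1 | 9 | 3
9 | 9 | 7 | 3 | 1


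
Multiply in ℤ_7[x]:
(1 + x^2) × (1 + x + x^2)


Expand and collect like terms; reduce coefficients mod 7:
x^0: 1·1 = 1 ≡ 1 (mod 7)
x^1: 1·1 + 0·1 = 1 ≡ 1 (mod 7)
x^2: 1·1 + 0·1 + 1·1 = 2 ≡ 2 (mod 7)
x^3: 0·1 + 1·1 = 1 ≡ 1 (mod 7)
x^4: 1·1 = 1 ≡ 1 (mod 7)
Result: 1 + x + 2x^2 + x^3 + x^4

f · g = 1 + x + 2x^2 + x^3 + x^4


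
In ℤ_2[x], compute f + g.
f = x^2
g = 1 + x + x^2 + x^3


Add coefficients mod 2:
x^0: 0 + 1 = 1 (mod 2)
x^1: 0 + 1 = 1 (mod 2)
x^2: 1 + 1 = 0 (mod 2)
x^3: 0 + 1 = 1 (mod 2)
Result: 1 + x + x^3

f + g = 1 + x + x^3


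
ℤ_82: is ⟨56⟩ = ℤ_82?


g generates ℤ_n iff gcd(g, n) = 1
gcd(56, 82) = 2
Since gcd = 2 ≠ 1, ⟨56⟩ has order 41 < 82, so 56 is not a generator.

No, 56 does not generate ℤ_82


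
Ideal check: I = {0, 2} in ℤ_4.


Check ideal conditions for I = {0, 2} in ℤ_4:
(1) I is an additive subgroup? Yes
(2) For r ∈ ℤ_4 and a ∈ I: r·a ∈ I? Yes

Yes, I is an ideal of ℤ_4


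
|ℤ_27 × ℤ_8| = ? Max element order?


|ℤ_27 × ℤ_8| = 27 × 8 = 216
Max element order = lcm(27,8) = 216
Cyclic? Yes (gcd=1)

|ℤ_27×ℤ_8| = 216, max element order = 216


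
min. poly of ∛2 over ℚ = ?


∛2 satisfies x³ - 2 = 0, irreducible over ℚ (no rational root; 2 is not a perfect cube)

Minimal polynomial: x³ - 2


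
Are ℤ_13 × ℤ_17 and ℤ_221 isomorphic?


Comparing ℤ_13 × ℤ_17 and ℤ_221:
gcd(13,17) = 1, so ℤ_13 × ℤ_17 ≅ ℤ_221 (CRT)

Yes, ℤ_13 × ℤ_17 ≅ ℤ_221


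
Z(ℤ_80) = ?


Z(G) = {g ∈ G | gx = xg for all x ∈ G}
ℤ_80 is abelian, so Z(G) = G

Z(ℤ_80) = ℤ_80


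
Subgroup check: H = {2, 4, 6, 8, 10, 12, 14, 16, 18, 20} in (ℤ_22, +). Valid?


Subgroup test for H = {2, 4, 6, 8, 10, 12, 14, 16, 18, 20} in (ℤ_22, +):
(1) 0 ∈ H? No
(2) Closure: for all a,b ∈ H, (a+b) mod 22 ∈ H? No  [counterexample: 2 + 20 = 0 ∉ H]
(3) Inverses: for all a ∈ H, -a mod 22 ∈ H? Yes

No, H is not a subgroup of ℤ_22


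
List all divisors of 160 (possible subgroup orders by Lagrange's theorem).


Lagrange's theorem: |H| divides |G|
|G| = 160
Divisors of 160: 1, 2, 4, 5, 8, 10, 16, 20, 32, 40, 80, 160

Possible subgroup orders: {1, 2, 4, 5, 8, 10, 16, 20, 32, 40, 80, 160}


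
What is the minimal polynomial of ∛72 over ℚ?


∛72 satisfies x³ - 72 = 0, irreducible over ℚ (no rational root; 72 is not a perfect cube)

Minimal polynomial: x³ - 72


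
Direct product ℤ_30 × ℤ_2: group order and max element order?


|ℤ_30 × ℤ_2| = 30 × 2 = 60
Max element order = lcm(30,2) = 30
Cyclic? No (gcd=2)

|ℤ_30×ℤ_2| = 60, max element order = 30


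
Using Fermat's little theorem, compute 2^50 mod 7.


Fermat's little theorem: if p is prime and gcd(a,p)=1, then a^(p-1) ≡ 1 (mod p)
p = 7 is prime, gcd(2,7) = 1
Reduce exponent: 50 mod 6 = 2
So 2^50 ≡ 2^2 (mod 7)
2^2 mod 7 = 4

2^50 ≡ 4 (mod 7)


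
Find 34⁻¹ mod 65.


Use the extended Euclidean algorithm to write 1 = 34·s + 65·t; then s mod 65 is the inverse.
Euclidean algorithm:
  34 = 0·65 + 34
  65 = 1·34 + 31
  34 = 1·31 + 3
  31 = 10·3 + 1
  3 = 3·1 + 0
gcd(34,65) = 1
Back-substitution gives: 34·(-21) + 65·(11) = 1
So 34⁻¹ ≡ -21 ≡ 44 (mod 65)
Check: 34 × 44 = 1496 ≡ 1 (mod 65) ✓

34⁻¹ ≡ 44 (mod 65)


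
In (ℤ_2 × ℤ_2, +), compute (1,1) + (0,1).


Operation: componentwise addition mod (2, 2)
(1,1) + (0,1) = ((a₁+b₁) mod 2, (a₂+b₂) mod 2) with a = (1,1), b = (0,1)

(1,1) + (0,1) = (1,0)


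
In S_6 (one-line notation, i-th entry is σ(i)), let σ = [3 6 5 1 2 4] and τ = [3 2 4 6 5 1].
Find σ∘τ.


σ∘τ: apply τ first, then σ
1 →τ 3 →σ 5
2 →τ 2 →σ 6
3 →τ 4 →σ 1
4 →τ 6 →σ 4
5 →τ 5 →σ 2
6 →τ 1 →σ 3

σ∘τ = [5 6 1 4 2 3]


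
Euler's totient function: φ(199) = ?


Factor n: 199 = 199
φ(n) = n · ∏(1 - 1/p) over distinct primes p | n
φ(199) = 199 · (1 - 1/199) = 198

φ(199) = 198


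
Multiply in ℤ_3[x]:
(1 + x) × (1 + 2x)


Expand and collect like terms; reduce coefficients mod 3:
x^0: 1·1 = 1 ≡ 1 (mod 3)
x^1: 1·2 + 1·1 = 3 ≡ 0 (mod 3)
x^2: 1·2 = 2 ≡ 2 (mod 3)
Result: 1 + 2x^2

f · g = 1 + 2x^2


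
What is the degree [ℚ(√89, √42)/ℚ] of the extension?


[ℚ(√89,√42):ℚ] = [ℚ(√89,√42):ℚ(√89)]·[ℚ(√89):ℚ] = 2·2 = 4

[ℚ(√89, √42)/ℚ] = 4


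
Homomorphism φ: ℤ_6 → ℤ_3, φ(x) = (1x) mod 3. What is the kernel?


Kernel = preimage of identity
ker(φ) = {x ∈ ℤ_6 : 1x ≡ 0 (mod 3)}. Since 3 | 6, φ is well-defined. The kernel is the cyclic subgroup ⟨3⟩ of ℤ_6 (order 2), i.e. {0, 3}

ker(φ) = {0, 3}


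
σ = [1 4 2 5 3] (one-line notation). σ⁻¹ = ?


To find σ⁻¹, swap domain and range:
σ(1) = 1 → σ⁻¹(1) = 1
σ(2) = 4 → σ⁻¹(4) = 2
σ(3) = 2 → σ⁻¹(2) = 3
σ(4) = 5 → σ⁻¹(5) = 4
σ(5) = 3 → σ⁻¹(3) = 5

σ⁻¹ = [1 3 5 2 4]


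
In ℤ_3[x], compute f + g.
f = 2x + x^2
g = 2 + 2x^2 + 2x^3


Add coefficients mod 3:
x^0: 0 + 2 = 2 (mod 3)
x^1: 2 + 0 = 2 (mod 3)
x^2: 1 + 2 = 0 (mod 3)
x^3: 0 + 2 = 2 (mod 3)
Result: 2 + 2x + 2x^3

f + g = 2 + 2x + 2x^3


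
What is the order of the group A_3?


|A_n| = n!/2 (even permutations)
|A_3| = 3!/2 = 6/2 = 3

|A_3| = 3


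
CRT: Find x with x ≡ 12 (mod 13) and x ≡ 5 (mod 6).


m₁ = 13, m₂ = 6, gcd = 1, so CRT applies. M = m₁·m₂ = 78
Let M₁ = M/m₁ = 6, M₂ = M/m₂ = 13
Find y₁ ≡ M₁⁻¹ (mod m₁): 6⁻¹ ≡ 11 (mod 13)
Find y₂ ≡ M₂⁻¹ (mod m₂): 13⁻¹ ≡ 1 (mod 6)
x = a₁·M₁·y₁ + a₂·M₂·y₂ = 12·6·11 + 5·13·1 = 857
Reduce mod 78: x ≡ 77
Check: 77 mod 13 = 12 ✓, 77 mod 6 = 5 ✓

x ≡ 77 (mod 78)


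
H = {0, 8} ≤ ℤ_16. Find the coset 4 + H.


4 + H = {4 + h (mod 16) : h ∈ H}
4+0=4, 4+8=12

4 + H = {4, 12}


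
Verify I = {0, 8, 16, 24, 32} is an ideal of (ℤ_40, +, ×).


Check ideal conditions for I = {0, 8, 16, 24, 32} in ℤ_40:
(1) I is an additive subgroup? Yes
(2) For r ∈ ℤ_40 and a ∈ I: r·a ∈ I? Yes

Yes, I is an ideal of ℤ_40


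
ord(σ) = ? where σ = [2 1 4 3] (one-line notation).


Cycle decomposition: (1 2) (3 4)
Cycle lengths: 2, 2
Order = lcm(2, 2) = 2

ord(σ) = 2


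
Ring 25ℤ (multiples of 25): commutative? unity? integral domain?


25ℤ is a commutative ring under +,× but has no multiplicative identity (1 ∉ 25ℤ); it has no zero divisors, but without unity it is not an integral domain
Commutative: Yes
Integral domain: No
Has unity: No

25ℤ (multiples of 25): Commutative=Yes, Unity=No


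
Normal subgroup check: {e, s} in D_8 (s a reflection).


H = {e, s} in D_8 (s a reflection)
r·s·r⁻¹ = sr⁻² ≠ s for n ≥ 3, so {e, s} is not closed under conjugation

No, not a normal subgroup


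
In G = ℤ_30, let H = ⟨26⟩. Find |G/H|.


|⟨26⟩| = n / gcd(26, 30) = 30 / 2 = 15
H is normal (ℤ_30 is abelian).
|G/H| = |G| / |H| = 30 / 15 = 2

|G/H| = 2


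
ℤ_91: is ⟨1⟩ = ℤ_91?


g generates ℤ_n iff gcd(g, n) = 1
gcd(1, 91) = 1
Since gcd = 1, 1 is a generator.

Yes, 1 generates ℤ_91


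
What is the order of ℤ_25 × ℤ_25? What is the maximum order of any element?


|ℤ_25 × ℤ_25| = 25 × 25 = 625
Max element order = lcm(25,25) = 25
Cyclic? No (gcd=25)

|ℤ_25×ℤ_25| = 625, max element order = 25


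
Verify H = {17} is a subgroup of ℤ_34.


Subgroup test for H = {17} in (ℤ_34, +):
(1) 0 ∈ H? No
(2) Closure: for all a,b ∈ H, (a+b) mod 34 ∈ H? No  [counterexample: 17 + 17 = 0 ∉ H]
(3) Inverses: for all a ∈ H, -a mod 34 ∈ H? Yes

No, H is not a subgroup of ℤ_34


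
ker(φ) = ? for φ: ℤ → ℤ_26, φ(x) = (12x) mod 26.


Kernel = preimage of identity
ker(φ) = {x ∈ ℤ : 12x ≡ 0 (mod 26)}. gcd(12,26) = 2, so 12x ≡ 0 (mod 26) ⟺ x ≡ 0 (mod 26/2 = 13). Hence ker(φ) = 13ℤ

ker(φ) = 13ℤ


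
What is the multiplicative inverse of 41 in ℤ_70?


Use the extended Euclidean algorithm to write 1 = 41·s + 70·t; then s mod 70 is the inverse.
Euclidean algorithm:
  41 = 0·70 + 41
  70 = 1·41 + 29
  41 = 1·29 + 12
  29 = 2·12 + 5
  12 = 2·5 + 2
  5 = 2·2 + 1
  2 = 2·1 + 0
gcd(41,70) = 1
Back-substitution gives: 41·(-29) + 70·(17) = 1
So 41⁻¹ ≡ -29 ≡ 41 (mod 70)
Check: 41 × 41 = 1681 ≡ 1 (mod 70) ✓

41⁻¹ ≡ 41 (mod 70)


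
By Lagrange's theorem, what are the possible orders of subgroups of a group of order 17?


Lagrange's theorem: |H| divides |G|
|G| = 17
Divisors of 17: 1, 17

Possible subgroup orders: {1, 17}


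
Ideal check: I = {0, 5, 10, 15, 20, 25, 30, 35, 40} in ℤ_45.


Check ideal conditions for I = {0, 5, 10, 15, 20, 25, 30, 35, 40} in ℤ_45:
(1) I is an additive subgroup? Yes
(2) For r ∈ ℤ_45 and a ∈ I: r·a ∈ I? Yes

Yes, I is an ideal of ℤ_45


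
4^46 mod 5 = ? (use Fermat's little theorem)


Fermat's little theorem: if p is prime and gcd(a,p)=1, then a^(p-1) ≡ 1 (mod p)
p = 5 is prime, gcd(4,5) = 1
Reduce exponent: 46 mod 4 = 2
So 4^46 ≡ 4^2 (mod 5)
4^2 mod 5 = 1

4^46 ≡ 1 (mod 5)


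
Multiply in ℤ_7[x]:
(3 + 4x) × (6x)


Expand and collect like terms; reduce coefficients mod 7:
x^0: 3·0 = 0 ≡ 0 (mod 7)
x^1: 3·6 + 4·0 = 18 ≡ 4 (mod 7)
x^2: 4·6 = 24 ≡ 3 (mod 7)
Result: 4x + 3x^2

f · g = 4x + 3x^2


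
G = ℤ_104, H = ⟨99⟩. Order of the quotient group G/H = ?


|⟨99⟩| = n / gcd(99, 104) = 104 / 1 = 104
H is normal (ℤ_104 is abelian).
|G/H| = |G| / |H| = 104 / 104 = 1

|G/H| = 1


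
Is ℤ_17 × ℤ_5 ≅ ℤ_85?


Comparing ℤ_17 × ℤ_5 and ℤ_85:
gcd(17,5) = 1, so ℤ_17 × ℤ_5 ≅ ℤ_85 (CRT)

Yes, ℤ_17 × ℤ_5 ≅ ℤ_85


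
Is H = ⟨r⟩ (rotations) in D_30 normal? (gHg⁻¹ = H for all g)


H = ⟨r⟩ (rotations) in D_30
The rotation subgroup ⟨r⟩ has index 2 in D_30, so it is normal

Yes, normal subgroup


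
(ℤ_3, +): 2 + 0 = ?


Operation: addition mod 3
2 + 0 = (a + b) mod 3 with a = 2, b = 0

2 + 0 = 2


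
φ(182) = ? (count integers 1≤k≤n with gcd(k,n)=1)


Factor n: 182 = 2 × 7 × 13
φ(n) = n · ∏(1 - 1/p) over distinct primes p | n
φ(182) = 182 · (1 - 1/2) · (1 - 1/7) · (1 - 1/13) = 72

φ(182) = 72


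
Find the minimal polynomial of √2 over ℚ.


√2 satisfies x² - 2 = 0, irreducible over ℚ since 2 is squarefree

Minimal polynomial: x² - 2


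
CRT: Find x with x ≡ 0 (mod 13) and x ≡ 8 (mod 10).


m₁ = 13, m₂ = 10, gcd = 1, so CRT applies. M = m₁·m₂ = 130
Let M₁ = M/m₁ = 10, M₂ = M/m₂ = 13
Find y₁ ≡ M₁⁻¹ (mod m₁): 10⁻¹ ≡ 4 (mod 13)
Find y₂ ≡ M₂⁻¹ (mod m₂): 13⁻¹ ≡ 7 (mod 10)
x = a₁·M₁·y₁ + a₂·M₂·y₂ = 0·10·4 + 8·13·7 = 728
Reduce mod 130: x ≡ 78
Check: 78 mod 13 = 0 ✓, 78 mod 10 = 8 ✓

x ≡ 78 (mod 130)


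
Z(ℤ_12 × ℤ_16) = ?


Z(G) = {g ∈ G | gx = xg for all x ∈ G}
Direct product of abelian groups is abelian, so Z(G) = G

Z(ℤ_12 × ℤ_16) = ℤ_12 × ℤ_16


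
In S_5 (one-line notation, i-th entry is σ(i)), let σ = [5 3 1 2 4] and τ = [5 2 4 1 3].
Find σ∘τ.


σ∘τ: apply τ first, then σ
1 →τ 5 →σ 4
2 →τ 2 →σ 3
3 →τ 4 →σ 2
4 →τ 1 →σ 5
5 →τ 3 →σ 1

σ∘τ = [4 3 2 5 1]


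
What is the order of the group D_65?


|D_n| = 2n (n rotations and n reflections)
|D_65| = 2×65 = 130

|D_65| = 130


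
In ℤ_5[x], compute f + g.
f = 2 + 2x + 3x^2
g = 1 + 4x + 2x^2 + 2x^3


Add coefficients mod 5:
x^0: 2 + 1 = 3 (mod 5)
x^1: 2 + 4 = 1 (mod 5)
x^2: 3 + 2 = 0 (mod 5)
x^3: 0 + 2 = 2 (mod 5)
Result: 3 + x + 2x^3

f + g = 3 + x + 2x^3


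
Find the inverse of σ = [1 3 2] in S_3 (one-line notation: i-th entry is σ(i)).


To find σ⁻¹, swap domain and range:
σ(1) = 1 → σ⁻¹(1) = 1
σ(2) = 3 → σ⁻¹(3) = 2
σ(3) = 2 → σ⁻¹(2) = 3

σ⁻¹ = [1 3 2]


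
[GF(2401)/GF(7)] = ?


GF(2401) = GF(7^4), so the extension degree is 4

[GF(2401)/GF(7)] = 4


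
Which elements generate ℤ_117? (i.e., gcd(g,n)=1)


g generates ℤ_n iff gcd(g,n) = 1
Prime factors of 117: 3, 13
Generators are g ∈ {1,...,116} not divisible by any of these primes.
Generators: {1, 2, 4, 5, 7, 8, 10, 11, 14, 16, 17, 19, 20, 22, 23, 25, 28, 29, 31, 32, 34, 35, 37, 38, 40, 41, 43, 44, 46, 47, 49, 50, 53, 55, 56, 58, 59, 61, 62, 64, 67, 68, 70, 71, 73, 74, 76, 77, 79, 80, 82, 83, 85, 86, 88, 89, 92, 94, 95, 97, 98, 100, 101, 103, 106, 107, 109, 110, 112, 113, 115, 116}
Number of generators = φ(117) = 72

Generators of ℤ_117 = {1, 2, 4, 5, 7, 8, 10, 11, 14, 16, 17, 19, 20, 22, 23, 25, 28, 29, 31, 32, 34, 35, 37, 38, 40, 41, 43, 44, 46, 47, 49, 50, 53, 55, 56, 58, 59, 61, 62, 64, 67, 68, 70, 71, 73, 74, 76, 77, 79, 80, 82, 83, 85, 86, 88, 89, 92, 94, 95, 97, 98, 100, 101, 103, 106, 107, 109, 110, 112, 113, 115, 116}


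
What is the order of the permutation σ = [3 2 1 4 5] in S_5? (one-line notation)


Cycle decomposition: (1 3)
Cycle lengths: 2
Order = lcm(2) = 2

ord(σ) = 2


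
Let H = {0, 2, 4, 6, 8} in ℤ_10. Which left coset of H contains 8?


8 + H = {8 + h (mod 10) : h ∈ H}
8+0=8, 8+2=0, 8+4=2, 8+6=4, 8+8=6
8 + H = {0, 2, 4, 6, 8} = 0 + H

8 + H = {0, 2, 4, 6, 8}


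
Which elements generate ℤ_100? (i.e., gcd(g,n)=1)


g generates ℤ_n iff gcd(g,n) = 1
Prime factors of 100: 2, 5
Generators are g ∈ {1,...,99} not divisible by any of these primes.
Generators: {1, 3, 7, 9, 11, 13, 17, 19, 21, 23, 27, 29, 31, 33, 37, 39, 41, 43, 47, 49, 51, 53, 57, 59, 61, 63, 67, 69, 71, 73, 77, 79, 81, 83, 87, 89, 91, 93, 97, 99}
Number of generators = φ(100) = 40

Generators of ℤ_100 = {1, 3, 7, 9, 11, 13, 17, 19, 21, 23, 27, 29, 31, 33, 37, 39, 41, 43, 47, 49, 51, 53, 57, 59, 61, 63, 67, 69, 71, 73, 77, 79, 81, 83, 87, 89, 91, 93, 97, 99}


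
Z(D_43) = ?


Z(G) = {g ∈ G | gx = xg for all x ∈ G}
For odd n, Z(D_n) = {e}: no nontrivial rotation commutes with all reflections

Z(D_43) = {e}


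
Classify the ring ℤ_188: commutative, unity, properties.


ℤ_188 is a commutative ring with unity 1; 188 = 2×94 is composite, so 2·94 ≡ 0 gives zero divisors (not an integral domain)
Commutative: Yes
Integral domain: No
Has unity: Yes

ℤ_188: Commutative=Yes, Unity=Yes


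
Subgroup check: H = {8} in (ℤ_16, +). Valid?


Subgroup test for H = {8} in (ℤ_16, +):
(1) 0 ∈ H? No
(2) Closure: for all a,b ∈ H, (a+b) mod 16 ∈ H? No  [counterexample: 8 + 8 = 0 ∉ H]
(3) Inverses: for all a ∈ H, -a mod 16 ∈ H? Yes

No, H is not a subgroup of ℤ_16


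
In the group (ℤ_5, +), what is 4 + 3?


Operation: addition mod 5
4 + 3 = (a + b) mod 5 with a = 4, b = 3

4 + 3 = 2


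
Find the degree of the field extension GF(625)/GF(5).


GF(625) = GF(5^4), so the extension degree is 4

[GF(625)/GF(5)] = 4


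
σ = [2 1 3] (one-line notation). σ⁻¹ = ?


To find σ⁻¹, swap domain and range:
σ(1) = 2 → σ⁻¹(2) = 1
σ(2) = 1 → σ⁻¹(1) = 2
σ(3) = 3 → σ⁻¹(3) = 3

σ⁻¹ = [2 1 3]


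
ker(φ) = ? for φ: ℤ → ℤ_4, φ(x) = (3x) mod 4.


Kernel = preimage of identity
ker(φ) = {x ∈ ℤ : 3x ≡ 0 (mod 4)}. gcd(3,4) = 1, so 3x ≡ 0 (mod 4) ⟺ x ≡ 0 (mod 4/1 = 4). Hence ker(φ) = 4ℤ

ker(φ) = 4ℤ


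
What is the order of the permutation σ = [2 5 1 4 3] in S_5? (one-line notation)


Cycle decomposition: (1 2 5 3)
Cycle lengths: 4
Order = lcm(4) = 4

ord(σ) = 4


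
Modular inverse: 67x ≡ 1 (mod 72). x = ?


Use the extended Euclidean algorithm to write 1 = 67·s + 72·t; then s mod 72 is the inverse.
Euclidean algorithm:
  67 = 0·72 + 67
  72 = 1·67 + 5
  67 = 13·5 + 2
  5 = 2·2 + 1
  2 = 2·1 + 0
gcd(67,72) = 1
Back-substitution gives: 67·(-29) + 72·(27) = 1
So 67⁻¹ ≡ -29 ≡ 43 (mod 72)
Check: 67 × 43 = 2881 ≡ 1 (mod 72) ✓

67⁻¹ ≡ 43 (mod 72)


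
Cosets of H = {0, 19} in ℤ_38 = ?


H = {0, 19}, |H| = 2
Number of cosets = |G|/|H| = 38/2 = 19
0 + H = {0, 19}
1 + H = {1, 20}
2 + H = {2, 21}
3 + H = {3, 22}
4 + H = {4, 23}
5 + H = {5, 24}
6 + H = {6, 25}
7 + H = {7, 26}
8 + H = {8, 27}
9 + H = {9, 28}
10 + H = {10, 29}
11 + H = {11, 30}
12 + H = {12, 31}
13 + H = {13, 32}
14 + H = {14, 33}
15 + H = {15, 34}
16 + H = {16, 35}
17 + H = {17, 36}
18 + H = {18, 37}

Cosets: 0+H={0,19}; 1+H={1,20}; 2+H={2,21}; 3+H={3,22}; 4+H={4,23}; 5+H={5,24}; 6+H={6,25}; 7+H={7,26}; 8+H={8,27}; 9+H={9,28}; 10+H={10,29}; 11+H={11,30}; 12+H={12,31}; 13+H={13,32}; 14+H={14,33}; 15+H={15,34}; 16+H={16,35}; 17+H={17,36}; 18+H={18,37}


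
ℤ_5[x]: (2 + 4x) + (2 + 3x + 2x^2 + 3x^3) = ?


Add coefficients mod 5:
x^0: 2 + 2 = 4 (mod 5)
x^1: 4 + 3 = 2 (mod 5)
x^2: 0 + 2 = 2 (mod 5)
x^3: 0 + 3 = 3 (mod 5)
Result: 4 + 2x + 2x^2 + 3x^3

f + g = 4 + 2x + 2x^2 + 3x^3


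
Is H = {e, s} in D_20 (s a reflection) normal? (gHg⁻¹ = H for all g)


H = {e, s} in D_20 (s a reflection)
r·s·r⁻¹ = sr⁻² ≠ s for n ≥ 3, so {e, s} is not closed under conjugation

No, not a normal subgroup


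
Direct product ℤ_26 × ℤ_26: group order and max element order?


|ℤ_26 × ℤ_26| = 26 × 26 = 676
Max element order = lcm(26,26) = 26
Cyclic? No (gcd=26)

|ℤ_26×ℤ_26| = 676, max element order = 26


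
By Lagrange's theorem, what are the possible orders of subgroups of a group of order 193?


Lagrange's theorem: |H| divides |G|
|G| = 193
Divisors of 193: 1, 193

Possible subgroup orders: {1, 193}


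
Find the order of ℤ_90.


ℤ_n has n elements.

|ℤ_90| = 90


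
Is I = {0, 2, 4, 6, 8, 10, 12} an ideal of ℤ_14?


Check ideal conditions for I = {0, 2, 4, 6, 8, 10, 12} in ℤ_14:
(1) I is an additive subgroup? Yes
(2) For r ∈ ℤ_14 and a ∈ I: r·a ∈ I? Yes

Yes, I is an ideal of ℤ_14


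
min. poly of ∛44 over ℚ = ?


∛44 satisfies x³ - 44 = 0, irreducible over ℚ (no rational root; 44 is not a perfect cube)

Minimal polynomial: x³ - 44


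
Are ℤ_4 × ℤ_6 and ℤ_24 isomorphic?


Comparing ℤ_4 × ℤ_6 and ℤ_24:
gcd(4,6) = 2 ≠ 1. Max element order in ℤ_4×ℤ_6 is lcm(4,6) = 12 < 24, so it has no element of order 24

No, ℤ_4 × ℤ_6 ≇ ℤ_24


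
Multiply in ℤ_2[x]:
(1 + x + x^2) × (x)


Expand and collect like terms; reduce coefficients mod 2:
x^0: 1·0 = 0 ≡ 0 (mod 2)
x^1: 1·1 + 1·0 = 1 ≡ 1 (mod 2)
x^2: 1·1 + 1·0 = 1 ≡ 1 (mod 2)
x^3: 1·1 = 1 ≡ 1 (mod 2)
Result: x + x^2 + x^3

f · g = x + x^2 + x^3


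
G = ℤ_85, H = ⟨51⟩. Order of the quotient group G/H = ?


|⟨51⟩| = n / gcd(51, 85) = 85 / 17 = 5
H is normal (ℤ_85 is abelian).
|G/H| = |G| / |H| = 85 / 5 = 17

|G/H| = 17


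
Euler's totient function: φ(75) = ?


Factor n: 75 = 3 × 5^2
φ(n) = n · ∏(1 - 1/p) over distinct primes p | n
φ(75) = 75 · (1 - 1/3) · (1 - 1/5) = 40

φ(75) = 40


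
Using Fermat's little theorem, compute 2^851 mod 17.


Fermat's little theorem: if p is prime and gcd(a,p)=1, then a^(p-1) ≡ 1 (mod p)
p = 17 is prime, gcd(2,17) = 1
Reduce exponent: 851 mod 16 = 3
So 2^851 ≡ 2^3 (mod 17)
2^3 mod 17 = 8

2^851 ≡ 8 (mod 17)


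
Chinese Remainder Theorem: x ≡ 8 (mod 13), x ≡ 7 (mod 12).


m₁ = 13, m₂ = 12, gcd = 1, so CRT applies. M = m₁·m₂ = 156
Let M₁ = M/m₁ = 12, M₂ = M/m₂ = 13
Find y₁ ≡ M₁⁻¹ (mod m₁): 12⁻¹ ≡ 12 (mod 13)
Find y₂ ≡ M₂⁻¹ (mod m₂): 13⁻¹ ≡ 1 (mod 12)
x = a₁·M₁·y₁ + a₂·M₂·y₂ = 8·12·12 + 7·13·1 = 1243
Reduce mod 156: x ≡ 151
Check: 151 mod 13 = 8 ✓, 151 mod 12 = 7 ✓

x ≡ 151 (mod 156)


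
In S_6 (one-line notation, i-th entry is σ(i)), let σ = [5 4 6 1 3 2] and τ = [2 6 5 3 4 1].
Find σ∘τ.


σ∘τ: apply τ first, then σ
1 →τ 2 →σ 4
2 →τ 6 →σ 2
3 →τ 5 →σ 3
4 →τ 3 →σ 6
5 →τ 4 →σ 1
6 →τ 1 →σ 5

σ∘τ = [4 2 3 6 1 5]


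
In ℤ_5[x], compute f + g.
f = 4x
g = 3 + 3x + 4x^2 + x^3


Add coefficients mod 5:
x^0: 0 + 3 = 3 (mod 5)
x^1: 4 + 3 = 2 (mod 5)
x^2: 0 + 4 = 4 (mod 5)
x^3: 0 + 1 = 1 (mod 5)
Result: 3 + 2x + 4x^2 + x^3

f + g = 3 + 2x + 4x^2 + x^3


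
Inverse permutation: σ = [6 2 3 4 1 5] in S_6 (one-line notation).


To find σ⁻¹, swap domain and range:
σ(1) = 6 → σ⁻¹(6) = 1
σ(2) = 2 → σ⁻¹(2) = 2
σ(3) = 3 → σ⁻¹(3) = 3
σ(4) = 4 → σ⁻¹(4) = 4
σ(5) = 1 → σ⁻¹(1) = 5
σ(6) = 5 → σ⁻¹(5) = 6

σ⁻¹ = [5 2 3 4 6 1]


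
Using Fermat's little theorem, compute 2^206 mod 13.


Fermat's little theorem: if p is prime and gcd(a,p)=1, then a^(p-1) ≡ 1 (mod p)
p = 13 is prime, gcd(2,13) = 1
Reduce exponent: 206 mod 12 = 2
So 2^206 ≡ 2^2 (mod 13)
2^2 mod 13 = 4

2^206 ≡ 4 (mod 13)


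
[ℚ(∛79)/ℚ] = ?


∛79 has minimal polynomial x³ - 79 (irreducible over ℚ since 79 is not a perfect cube)

[ℚ(∛79)/ℚ] = 3


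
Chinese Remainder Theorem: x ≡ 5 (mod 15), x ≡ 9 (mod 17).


m₁ = 15, m₂ = 17, gcd = 1, so CRT applies. M = m₁·m₂ = 255
Let M₁ = M/m₁ = 17, M₂ = M/m₂ = 15
Find y₁ ≡ M₁⁻¹ (mod m₁): 17⁻¹ ≡ 8 (mod 15)
Find y₂ ≡ M₂⁻¹ (mod m₂): 15⁻¹ ≡ 8 (mod 17)
x = a₁·M₁·y₁ + a₂·M₂·y₂ = 5·17·8 + 9·15·8 = 1760
Reduce mod 255: x ≡ 230
Check: 230 mod 15 = 5 ✓, 230 mod 17 = 9 ✓

x ≡ 230 (mod 255)


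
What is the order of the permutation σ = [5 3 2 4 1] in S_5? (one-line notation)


Cycle decomposition: (1 5) (2 3)
Cycle lengths: 2, 2
Order = lcm(2, 2) = 2

ord(σ) = 2


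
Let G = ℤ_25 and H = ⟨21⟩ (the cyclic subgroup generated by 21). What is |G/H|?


|⟨21⟩| = n / gcd(21, 25) = 25 / 1 = 25
H is normal (ℤ_25 is abelian).
|G/H| = |G| / |H| = 25 / 25 = 1

|G/H| = 1


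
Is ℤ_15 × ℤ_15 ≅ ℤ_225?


Comparing ℤ_15 × ℤ_15 and ℤ_225:
gcd(15,15) = 15 ≠ 1. Max element order in ℤ_15×ℤ_15 is lcm(15,15) = 15 < 225, so it has no element of order 225

No, ℤ_15 × ℤ_15 ≇ ℤ_225


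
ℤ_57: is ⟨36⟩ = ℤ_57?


g generates ℤ_n iff gcd(g, n) = 1
gcd(36, 57) = 3
Since gcd = 3 ≠ 1, ⟨36⟩ has order 19 < 57, so 36 is not a generator.

No, 36 does not generate ℤ_57


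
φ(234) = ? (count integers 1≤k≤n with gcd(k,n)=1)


Factor n: 234 = 2 × 3^2 × 13
φ(n) = n · ∏(1 - 1/p) over distinct primes p | n
φ(234) = 234 · (1 - 1/2) · (1 - 1/3) · (1 - 1/13) = 72

φ(234) = 72


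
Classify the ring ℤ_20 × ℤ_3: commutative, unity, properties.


Direct product ring; commutative with unity (1,1); but (1,0)·(0,1) = (0,0) gives zero divisors, so not an integral domain
Commutative: Yes
Integral domain: No
Has unity: Yes

ℤ_20 × ℤ_3: Commutative=Yes, Unity=Yes


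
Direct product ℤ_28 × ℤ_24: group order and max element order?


|ℤ_28 × ℤ_24| = 28 × 24 = 672
Max element order = lcm(28,24) = 168
Cyclic? No (gcd=4)

|ℤ_28×ℤ_24| = 672, max element order = 168


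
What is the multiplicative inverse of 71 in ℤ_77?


Use the extended Euclidean algorithm to write 1 = 71·s + 77·t; then s mod 77 is the inverse.
Euclidean algorithm:
  71 = 0·77 + 71
  77 = 1·71 + 6
  71 = 11·6 + 5
  6 = 1·5 + 1
  5 = 5·1 + 0
gcd(71,77) = 1
Back-substitution gives: 71·(-13) + 77·(12) = 1
So 71⁻¹ ≡ -13 ≡ 64 (mod 77)
Check: 71 × 64 = 4544 ≡ 1 (mod 77) ✓

71⁻¹ ≡ 64 (mod 77)


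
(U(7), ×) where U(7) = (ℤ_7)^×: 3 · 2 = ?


Operation: multiplication mod 7
3 · 2 = (a × b) mod 7 with a = 3, b = 2

3 · 2 = 6


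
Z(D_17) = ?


Z(G) = {g ∈ G | gx = xg for all x ∈ G}
For odd n, Z(D_n) = {e}: no nontrivial rotation commutes with all reflections

Z(D_17) = {e}


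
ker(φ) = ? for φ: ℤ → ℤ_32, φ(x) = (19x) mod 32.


Kernel = preimage of identity
ker(φ) = {x ∈ ℤ : 19x ≡ 0 (mod 32)}. gcd(19,32) = 1, so 19x ≡ 0 (mod 32) ⟺ x ≡ 0 (mod 32/1 = 32). Hence ker(φ) = 32ℤ

ker(φ) = 32ℤ


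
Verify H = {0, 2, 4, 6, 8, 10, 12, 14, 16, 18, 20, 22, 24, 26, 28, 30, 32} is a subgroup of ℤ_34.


Subgroup test for H = {0, 2, 4, 6, 8, 10, 12, 14, 16, 18, 20, 22, 24, 26, 28, 30, 32} in (ℤ_34, +):
(1) 0 ∈ H? Yes
(2) Closure: for all a,b ∈ H, (a+b) mod 34 ∈ H? Yes
(3) Inverses: for all a ∈ H, -a mod 34 ∈ H? Yes

Yes, H is a subgroup of ℤ_34


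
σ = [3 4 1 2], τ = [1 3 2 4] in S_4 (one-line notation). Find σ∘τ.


σ∘τ: apply τ first, then σ
1 →τ 1 →σ 3
2 →τ 3 →σ 1
3 →τ 2 →σ 4
4 →τ 4 →σ 2

σ∘τ = [3 1 4 2]


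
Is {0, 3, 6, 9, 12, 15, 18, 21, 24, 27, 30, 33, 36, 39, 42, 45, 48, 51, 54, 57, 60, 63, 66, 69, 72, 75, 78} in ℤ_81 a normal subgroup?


H = {0, 3, 6, 9, 12, 15, 18, 21, 24, 27, 30, 33, 36, 39, 42, 45, 48, 51, 54, 57, 60, 63, 66, 69, 72, 75, 78} in ℤ_81
ℤ_81 is abelian; every subgroup of an abelian group is normal

Yes, normal subgroup


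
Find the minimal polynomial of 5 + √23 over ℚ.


Let α = 5 + √23. Then α - 5 = √23, so (α - 5)² = 23, giving α² - 10α + 2 = 0. Degree 2 and α ∉ ℚ, so this is the minimal polynomial.

Minimal polynomial: x² - 10x + 2
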